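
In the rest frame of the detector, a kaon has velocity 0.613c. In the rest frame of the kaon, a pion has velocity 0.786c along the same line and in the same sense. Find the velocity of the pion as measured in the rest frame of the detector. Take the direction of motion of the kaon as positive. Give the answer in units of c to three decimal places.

0.944c

With v = 0.613 and u' = 0.786 (in units of c),
u = (u' + v)/(1 + u'v/c²):
u = (0.786 + 0.613) / (1 + 0.786·0.613) = 1.3990/1.4818 = 0.9441
(Galilean addition would give +1.399c, exceeding c.)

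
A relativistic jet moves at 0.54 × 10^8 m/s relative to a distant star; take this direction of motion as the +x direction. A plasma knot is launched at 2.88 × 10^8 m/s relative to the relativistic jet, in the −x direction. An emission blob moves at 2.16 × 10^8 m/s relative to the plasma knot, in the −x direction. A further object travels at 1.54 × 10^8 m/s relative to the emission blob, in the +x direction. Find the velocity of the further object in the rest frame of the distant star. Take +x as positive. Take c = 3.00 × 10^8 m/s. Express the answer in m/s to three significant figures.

-2.91 × 10^8 m/s

Apply u = (u' + v)/(1 + u'v/c²) successively, working outward toward the distant star.
(Dividing each given speed by c = 3.00 × 10^8 m/s to work in units of c.)
Start: velocity of the relativistic jet relative to the distant star = 0.1800c.
Compose with the plasma knot (u' = -0.960 in the relativistic jet frame): u_1 = (-0.960 + 0.180) / (1 + (-0.960)·0.180) = -0.7800/0.8272 = -0.9429.
Compose with the emission blob (u' = -0.720 in the plasma knot frame): u_2 = (-0.720 + (-0.943)) / (1 + (-0.720)·(-0.943)) = -1.6629/1.6789 = -0.9905.
Compose with the further object (u' = 0.513 in the emission blob frame): u_3 = (0.513 + (-0.990)) / (1 + 0.513·(-0.990)) = -0.4772/0.4916 = -0.9707.
So u = -0.9707 × 3.00 × 10^8 m/s.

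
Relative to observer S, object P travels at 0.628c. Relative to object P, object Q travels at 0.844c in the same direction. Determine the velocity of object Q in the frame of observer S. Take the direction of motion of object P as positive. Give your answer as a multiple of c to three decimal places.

With v = 0.628 and u' = 0.844 (in units of c),
u = (u' + v)/(1 + u'v/c²):
u = (0.844 + 0.628) / (1 + 0.844·0.628) = 1.4720/1.5300 = 0.9621
(Galilean addition would give +1.472c, exceeding c.)

0.962c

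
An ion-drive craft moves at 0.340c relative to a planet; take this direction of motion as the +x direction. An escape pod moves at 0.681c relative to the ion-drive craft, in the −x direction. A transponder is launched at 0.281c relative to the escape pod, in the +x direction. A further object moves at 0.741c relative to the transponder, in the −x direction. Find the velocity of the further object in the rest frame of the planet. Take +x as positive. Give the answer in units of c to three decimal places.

-0.815c

Apply u = (u' + v)/(1 + u'v/c²) successively, working outward toward the planet.
Start: velocity of the ion-drive craft relative to the planet = 0.3400c.
Compose with the escape pod (u' = -0.681 in the ion-drive craft frame): u_1 = (-0.681 + 0.340) / (1 + (-0.681)·0.340) = -0.3410/0.7685 = -0.4437.
Compose with the transponder (u' = 0.281 in the escape pod frame): u_2 = (0.281 + (-0.444)) / (1 + 0.281·(-0.444)) = -0.1627/0.8753 = -0.1859.
Compose with the further object (u' = -0.741 in the transponder frame): u_3 = (-0.741 + (-0.186)) / (1 + (-0.741)·(-0.186)) = -0.9269/1.1378 = -0.8147.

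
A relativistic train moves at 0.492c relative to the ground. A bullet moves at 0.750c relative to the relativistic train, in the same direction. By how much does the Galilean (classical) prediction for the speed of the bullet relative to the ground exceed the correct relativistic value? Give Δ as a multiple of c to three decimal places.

Δ = 0.335c

Galilean: u_cl = 0.750 + 0.492 = 1.2420.
Relativistic: u_rel = (0.750 + 0.492) / (1 + 0.750·0.492) = 1.2420/1.3690 = 0.9072.
Δ = 1.2420 − 0.9072 = 0.3348.
(The classical prediction exceeds c; the relativistic result does not.)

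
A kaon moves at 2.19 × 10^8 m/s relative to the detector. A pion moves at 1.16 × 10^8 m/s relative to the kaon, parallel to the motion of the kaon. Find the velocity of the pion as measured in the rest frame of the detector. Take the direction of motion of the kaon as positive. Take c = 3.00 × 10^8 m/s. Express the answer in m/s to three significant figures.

In units of c (dividing by 3.00 × 10^8 m/s): v = 0.730, u' = 0.387.
u = (u' + v)/(1 + u'v/c²):
u = (0.387 + 0.730) / (1 + 0.387·0.730) = 1.1167/1.2823 = 0.8709
(Galilean addition would give +1.117c, exceeding c.)
Converting back: u = 0.8709 × 3.00 × 10^8 m/s.

2.61 × 10^8 m/s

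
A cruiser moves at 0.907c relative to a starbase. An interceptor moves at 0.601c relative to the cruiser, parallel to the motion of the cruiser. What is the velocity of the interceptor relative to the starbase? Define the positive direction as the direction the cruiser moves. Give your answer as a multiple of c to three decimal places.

0.976c

With v = 0.907 and u' = 0.601 (in units of c),
u = (u' + v)/(1 + u'v/c²):
u = (0.601 + 0.907) / (1 + 0.601·0.907) = 1.5080/1.5451 = 0.9760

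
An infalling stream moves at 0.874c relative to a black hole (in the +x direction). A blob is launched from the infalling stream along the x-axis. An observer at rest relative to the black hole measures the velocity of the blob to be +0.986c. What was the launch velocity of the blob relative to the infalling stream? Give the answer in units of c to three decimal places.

Invert the composition law: u' = (u − v)/(1 − uv/c²).
u' = (0.986 − 0.874) / (1 − (0.986)(0.874)) = 0.1120/0.1382 = 0.8102.

+0.810c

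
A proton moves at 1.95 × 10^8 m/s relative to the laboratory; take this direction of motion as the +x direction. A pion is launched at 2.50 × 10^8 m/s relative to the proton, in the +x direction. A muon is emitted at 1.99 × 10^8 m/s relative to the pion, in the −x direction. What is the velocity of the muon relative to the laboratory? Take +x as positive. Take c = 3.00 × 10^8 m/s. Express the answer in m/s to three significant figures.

+2.48 × 10^8 m/s

Apply u = (u' + v)/(1 + u'v/c²) successively, working outward toward the laboratory.
(Dividing each given speed by c = 3.00 × 10^8 m/s to work in units of c.)
Start: velocity of the proton relative to the laboratory = 0.6500c.
Compose with the pion (u' = 0.833 in the proton frame): u_1 = (0.833 + 0.650) / (1 + 0.833·0.650) = 1.4833/1.5417 = 0.9622.
Compose with the muon (u' = -0.663 in the pion frame): u_2 = (-0.663 + 0.962) / (1 + (-0.663)·0.962) = 0.2988/0.3618 = 0.8260.
So u = 0.8260 × 3.00 × 10^8 m/s.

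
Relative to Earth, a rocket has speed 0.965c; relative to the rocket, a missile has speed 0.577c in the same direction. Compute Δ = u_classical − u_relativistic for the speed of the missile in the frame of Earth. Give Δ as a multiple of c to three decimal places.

Δ = 0.552c

Galilean: u_cl = 0.577 + 0.965 = 1.5420.
Relativistic: u_rel = (0.577 + 0.965) / (1 + 0.577·0.965) = 1.5420/1.5568 = 0.9905.
Δ = 1.5420 − 0.9905 = 0.5515.
(The classical prediction exceeds c; the relativistic result does not.)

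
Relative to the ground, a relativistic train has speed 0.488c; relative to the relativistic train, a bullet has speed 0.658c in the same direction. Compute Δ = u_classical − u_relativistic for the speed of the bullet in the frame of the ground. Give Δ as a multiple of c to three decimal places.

Galilean: u_cl = 0.658 + 0.488 = 1.1460.
Relativistic: u_rel = (0.658 + 0.488) / (1 + 0.658·0.488) = 1.1460/1.3211 = 0.8675.
Δ = 1.1460 − 0.8675 = 0.2785.
(The classical prediction exceeds c; the relativistic result does not.)

Δ = 0.279c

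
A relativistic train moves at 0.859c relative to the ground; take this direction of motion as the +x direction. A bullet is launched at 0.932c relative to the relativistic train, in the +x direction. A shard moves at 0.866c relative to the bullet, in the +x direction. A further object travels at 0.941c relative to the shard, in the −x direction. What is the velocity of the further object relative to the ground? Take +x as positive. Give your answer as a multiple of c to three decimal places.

+0.987c

Apply u = (u' + v)/(1 + u'v/c²) successively, working outward toward the ground.
Start: velocity of the relativistic train relative to the ground = 0.8590c.
Compose with the bullet (u' = 0.932 in the relativistic train frame): u_1 = (0.932 + 0.859) / (1 + 0.932·0.859) = 1.7910/1.8006 = 0.9947.
Compose with the shard (u' = 0.866 in the bullet frame): u_2 = (0.866 + 0.995) / (1 + 0.866·0.995) = 1.8607/1.8614 = 0.9996.
Compose with the further object (u' = -0.941 in the shard frame): u_3 = (-0.941 + 1.000) / (1 + (-0.941)·1.000) = 0.0586/0.0594 = 0.9875.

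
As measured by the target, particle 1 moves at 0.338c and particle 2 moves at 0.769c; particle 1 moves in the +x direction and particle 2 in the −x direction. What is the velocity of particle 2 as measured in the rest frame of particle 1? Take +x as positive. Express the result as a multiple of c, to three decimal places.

β_A = 0.338, β_B = -0.769.
Transform to A's frame with the inverse velocity-addition law: u' = (u − v)/(1 − uv/c²), taking u = β_B and v = β_A.
u' = (-0.769 − 0.338) / (1 − (0.338)(-0.769)) = -1.1070/1.2599 = -0.8786.

-0.879c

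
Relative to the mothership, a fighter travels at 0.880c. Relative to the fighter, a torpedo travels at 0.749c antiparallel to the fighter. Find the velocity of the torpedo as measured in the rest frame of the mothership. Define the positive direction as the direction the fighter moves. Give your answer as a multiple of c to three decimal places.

+0.384c

With v = 0.880 and u' = -0.749 (in units of c),
u = (u' + v)/(1 + u'v/c²):
u = (-0.749 + 0.880) / (1 + (-0.749)·0.880) = 0.1310/0.3409 = 0.3843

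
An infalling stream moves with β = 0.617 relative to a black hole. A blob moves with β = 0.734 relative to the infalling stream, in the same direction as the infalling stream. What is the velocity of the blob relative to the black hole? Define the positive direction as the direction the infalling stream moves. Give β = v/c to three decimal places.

With v = 0.617 and u' = 0.734 (in units of c),
u = (u' + v)/(1 + u'v/c²):
u = (0.734 + 0.617) / (1 + 0.734·0.617) = 1.3510/1.4529 = 0.9299

β = 0.930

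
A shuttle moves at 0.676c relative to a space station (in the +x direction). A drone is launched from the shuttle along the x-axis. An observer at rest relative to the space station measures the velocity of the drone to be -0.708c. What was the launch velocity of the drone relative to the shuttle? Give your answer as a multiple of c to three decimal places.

-0.936c

Invert the composition law: u' = (u − v)/(1 − uv/c²).
u' = (-0.708 − 0.676) / (1 − (-0.708)(0.676)) = -1.3840/1.4786 = -0.9360.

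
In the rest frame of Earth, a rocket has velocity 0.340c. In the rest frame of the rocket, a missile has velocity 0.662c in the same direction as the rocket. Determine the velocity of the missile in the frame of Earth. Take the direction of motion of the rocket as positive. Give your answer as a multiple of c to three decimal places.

With v = 0.340 and u' = 0.662 (in units of c),
u = (u' + v)/(1 + u'v/c²):
u = (0.662 + 0.340) / (1 + 0.662·0.340) = 1.0020/1.2251 = 0.8179

0.818c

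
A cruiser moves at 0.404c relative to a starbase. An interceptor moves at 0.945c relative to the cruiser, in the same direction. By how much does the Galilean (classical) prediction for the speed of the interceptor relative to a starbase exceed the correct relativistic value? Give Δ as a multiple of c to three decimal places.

Δ = 0.373c

Galilean: u_cl = 0.945 + 0.404 = 1.3490.
Relativistic: u_rel = (0.945 + 0.404) / (1 + 0.945·0.404) = 1.3490/1.3818 = 0.9763.
Δ = 1.3490 − 0.9763 = 0.3727.
(The classical prediction exceeds c; the relativistic result does not.)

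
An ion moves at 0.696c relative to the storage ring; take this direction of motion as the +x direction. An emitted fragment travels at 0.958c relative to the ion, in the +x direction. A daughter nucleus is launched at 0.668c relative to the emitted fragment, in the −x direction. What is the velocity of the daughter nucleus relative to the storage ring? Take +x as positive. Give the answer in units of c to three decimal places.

+0.962c

Apply u = (u' + v)/(1 + u'v/c²) successively, working outward toward the storage ring.
Start: velocity of the ion relative to the storage ring = 0.6960c.
Compose with the emitted fragment (u' = 0.958 in the ion frame): u_1 = (0.958 + 0.696) / (1 + 0.958·0.696) = 1.6540/1.6668 = 0.9923.
Compose with the daughter nucleus (u' = -0.668 in the emitted fragment frame): u_2 = (-0.668 + 0.992) / (1 + (-0.668)·0.992) = 0.3243/0.3371 = 0.9621.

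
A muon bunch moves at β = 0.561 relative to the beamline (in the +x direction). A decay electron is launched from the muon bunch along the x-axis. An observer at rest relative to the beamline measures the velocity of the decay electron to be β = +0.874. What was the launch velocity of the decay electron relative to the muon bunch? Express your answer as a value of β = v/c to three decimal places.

β = +0.614

Invert the composition law: u' = (u − v)/(1 − uv/c²).
u' = (0.874 − 0.561) / (1 − (0.874)(0.561)) = 0.3130/0.5097 = 0.6141.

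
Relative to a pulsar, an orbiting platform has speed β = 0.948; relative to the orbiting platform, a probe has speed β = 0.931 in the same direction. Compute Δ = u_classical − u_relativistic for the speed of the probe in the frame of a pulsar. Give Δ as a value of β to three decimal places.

Δ = 0.881

Galilean: u_cl = 0.931 + 0.948 = 1.8790.
Relativistic: u_rel = (0.931 + 0.948) / (1 + 0.931·0.948) = 1.8790/1.8826 = 0.9981.
Δ = 1.8790 − 0.9981 = 0.8809.
(The classical prediction exceeds c; the relativistic result does not.)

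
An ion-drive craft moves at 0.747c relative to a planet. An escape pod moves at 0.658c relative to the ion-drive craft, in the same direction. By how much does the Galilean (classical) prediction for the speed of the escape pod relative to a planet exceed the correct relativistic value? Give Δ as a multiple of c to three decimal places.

Galilean: u_cl = 0.658 + 0.747 = 1.4050.
Relativistic: u_rel = (0.658 + 0.747) / (1 + 0.658·0.747) = 1.4050/1.4915 = 0.9420.
Δ = 1.4050 − 0.9420 = 0.4630.
(The classical prediction exceeds c; the relativistic result does not.)

Δ = 0.463c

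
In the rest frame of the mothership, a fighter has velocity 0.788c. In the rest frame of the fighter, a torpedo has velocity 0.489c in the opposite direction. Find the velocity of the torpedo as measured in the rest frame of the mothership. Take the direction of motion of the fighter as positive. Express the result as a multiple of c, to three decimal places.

+0.486c

With v = 0.788 and u' = -0.489 (in units of c),
u = (u' + v)/(1 + u'v/c²):
u = (-0.489 + 0.788) / (1 + (-0.489)·0.788) = 0.2990/0.6147 = 0.4864
(Galilean addition would give +0.299c.)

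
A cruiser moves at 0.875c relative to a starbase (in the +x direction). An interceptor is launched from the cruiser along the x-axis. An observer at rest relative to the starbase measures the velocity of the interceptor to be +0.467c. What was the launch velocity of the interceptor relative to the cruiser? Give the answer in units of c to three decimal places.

Invert the composition law: u' = (u − v)/(1 − uv/c²).
u' = (0.467 − 0.875) / (1 − (0.467)(0.875)) = -0.4080/0.5914 = -0.6899.

-0.690c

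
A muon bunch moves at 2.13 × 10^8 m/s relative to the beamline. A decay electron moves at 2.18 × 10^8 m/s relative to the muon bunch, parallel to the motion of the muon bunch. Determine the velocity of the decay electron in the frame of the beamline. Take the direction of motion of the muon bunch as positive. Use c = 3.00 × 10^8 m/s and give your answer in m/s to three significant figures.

2.84 × 10^8 m/s

In units of c (dividing by 3.00 × 10^8 m/s): v = 0.710, u' = 0.727.
u = (u' + v)/(1 + u'v/c²):
u = (0.727 + 0.710) / (1 + 0.727·0.710) = 1.4367/1.5159 = 0.9477
Converting back: u = 0.9477 × 3.00 × 10^8 m/s.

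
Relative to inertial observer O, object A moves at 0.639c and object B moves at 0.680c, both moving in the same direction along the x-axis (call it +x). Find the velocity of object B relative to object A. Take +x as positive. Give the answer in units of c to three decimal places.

β_A = 0.639, β_B = 0.680.
Transform to A's frame with the inverse velocity-addition law: u' = (u − v)/(1 − uv/c²), taking u = β_B and v = β_A.
u' = (0.680 − 0.639) / (1 − (0.639)(0.680)) = 0.0410/0.5655 = 0.0725.

+0.073c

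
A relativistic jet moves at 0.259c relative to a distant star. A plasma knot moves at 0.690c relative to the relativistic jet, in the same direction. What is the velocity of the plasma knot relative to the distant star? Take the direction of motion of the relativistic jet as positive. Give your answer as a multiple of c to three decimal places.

0.805c

With v = 0.259 and u' = 0.690 (in units of c),
u = (u' + v)/(1 + u'v/c²):
u = (0.690 + 0.259) / (1 + 0.690·0.259) = 0.9490/1.1787 = 0.8051
(Galilean addition would give +0.949c.)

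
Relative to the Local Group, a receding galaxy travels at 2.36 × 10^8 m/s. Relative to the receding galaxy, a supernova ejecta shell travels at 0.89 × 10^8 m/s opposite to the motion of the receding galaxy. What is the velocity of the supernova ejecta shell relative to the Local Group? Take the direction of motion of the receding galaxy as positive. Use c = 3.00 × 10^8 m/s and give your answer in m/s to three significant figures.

+1.92 × 10^8 m/s

In units of c (dividing by 3.00 × 10^8 m/s): v = 0.787, u' = -0.297.
u = (u' + v)/(1 + u'v/c²):
u = (-0.297 + 0.787) / (1 + (-0.297)·0.787) = 0.4900/0.7666 = 0.6392
Converting back: u = 0.6392 × 3.00 × 10^8 m/s.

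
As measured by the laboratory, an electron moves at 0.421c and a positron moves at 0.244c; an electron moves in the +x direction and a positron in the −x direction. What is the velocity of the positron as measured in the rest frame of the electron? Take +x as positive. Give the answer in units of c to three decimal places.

β_A = 0.421, β_B = -0.244.
Transform to A's frame with the inverse velocity-addition law: u' = (u − v)/(1 − uv/c²), taking u = β_B and v = β_A.
u' = (-0.244 − 0.421) / (1 − (0.421)(-0.244)) = -0.6650/1.1027 = -0.6031.

-0.603c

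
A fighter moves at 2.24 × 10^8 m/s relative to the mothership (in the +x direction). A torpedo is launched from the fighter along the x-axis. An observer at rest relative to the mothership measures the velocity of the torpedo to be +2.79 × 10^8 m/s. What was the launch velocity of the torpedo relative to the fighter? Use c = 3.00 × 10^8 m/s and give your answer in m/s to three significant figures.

v = 0.747c, u = 0.930c.
Invert the composition law: u' = (u − v)/(1 − uv/c²).
u' = (0.930 − 0.747) / (1 − (0.930)(0.747)) = 0.1833/0.3056 = 0.5999.
u' = 0.5999 × 3.00 × 10^8 m/s.

+1.80 × 10^8 m/s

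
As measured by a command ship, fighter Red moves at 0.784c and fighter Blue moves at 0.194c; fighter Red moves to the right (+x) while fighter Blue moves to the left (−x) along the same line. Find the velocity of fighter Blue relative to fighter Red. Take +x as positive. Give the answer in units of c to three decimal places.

-0.849c

β_A = 0.784, β_B = -0.194.
Transform to A's frame with the inverse velocity-addition law: u' = (u − v)/(1 − uv/c²), taking u = β_B and v = β_A.
u' = (-0.194 − 0.784) / (1 − (0.784)(-0.194)) = -0.9780/1.1521 = -0.8489.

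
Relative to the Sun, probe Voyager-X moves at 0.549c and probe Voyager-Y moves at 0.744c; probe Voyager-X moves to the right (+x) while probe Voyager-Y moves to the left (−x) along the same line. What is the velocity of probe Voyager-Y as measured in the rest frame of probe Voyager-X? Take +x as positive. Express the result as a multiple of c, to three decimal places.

-0.918c

β_A = 0.549, β_B = -0.744.
Transform to A's frame with the inverse velocity-addition law: u' = (u − v)/(1 − uv/c²), taking u = β_B and v = β_A.
u' = (-0.744 − 0.549) / (1 − (0.549)(-0.744)) = -1.2930/1.4085 = -0.9180.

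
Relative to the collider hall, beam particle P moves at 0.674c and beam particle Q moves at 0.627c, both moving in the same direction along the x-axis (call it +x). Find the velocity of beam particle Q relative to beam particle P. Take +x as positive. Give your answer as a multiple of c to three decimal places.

β_A = 0.674, β_B = 0.627.
Transform to A's frame with the inverse velocity-addition law: u' = (u − v)/(1 − uv/c²), taking u = β_B and v = β_A.
u' = (0.627 − 0.674) / (1 − (0.674)(0.627)) = -0.0470/0.5774 = -0.0814.

-0.081c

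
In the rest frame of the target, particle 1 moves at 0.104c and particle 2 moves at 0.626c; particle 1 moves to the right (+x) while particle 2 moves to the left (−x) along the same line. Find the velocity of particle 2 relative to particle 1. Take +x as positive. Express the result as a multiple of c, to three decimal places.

β_A = 0.104, β_B = -0.626.
Transform to A's frame with the inverse velocity-addition law: u' = (u − v)/(1 − uv/c²), taking u = β_B and v = β_A.
u' = (-0.626 − 0.104) / (1 − (0.104)(-0.626)) = -0.7300/1.0651 = -0.6854.

-0.685c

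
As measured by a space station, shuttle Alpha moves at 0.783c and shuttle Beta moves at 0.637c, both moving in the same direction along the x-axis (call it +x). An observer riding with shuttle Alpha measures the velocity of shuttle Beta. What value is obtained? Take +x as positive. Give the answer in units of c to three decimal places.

-0.291c

β_A = 0.783, β_B = 0.637.
Transform to A's frame with the inverse velocity-addition law: u' = (u − v)/(1 − uv/c²), taking u = β_B and v = β_A.
u' = (0.637 − 0.783) / (1 − (0.783)(0.637)) = -0.1460/0.5012 = -0.2913.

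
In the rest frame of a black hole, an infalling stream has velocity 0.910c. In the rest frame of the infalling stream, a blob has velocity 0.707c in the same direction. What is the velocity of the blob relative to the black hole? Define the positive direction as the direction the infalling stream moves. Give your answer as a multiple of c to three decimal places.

With v = 0.910 and u' = 0.707 (in units of c),
u = (u' + v)/(1 + u'v/c²):
u = (0.707 + 0.910) / (1 + 0.707·0.910) = 1.6170/1.6434 = 0.9840

0.984c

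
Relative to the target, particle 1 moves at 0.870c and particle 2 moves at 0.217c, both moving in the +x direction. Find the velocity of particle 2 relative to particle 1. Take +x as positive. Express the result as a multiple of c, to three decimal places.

-0.805c

β_A = 0.870, β_B = 0.217.
Transform to A's frame with the inverse velocity-addition law: u' = (u − v)/(1 − uv/c²), taking u = β_B and v = β_A.
u' = (0.217 − 0.870) / (1 − (0.870)(0.217)) = -0.6530/0.8112 = -0.8050.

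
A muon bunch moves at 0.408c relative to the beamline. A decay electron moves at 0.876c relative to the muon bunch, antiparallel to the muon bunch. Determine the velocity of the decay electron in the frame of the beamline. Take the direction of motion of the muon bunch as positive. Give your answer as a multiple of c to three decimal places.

With v = 0.408 and u' = -0.876 (in units of c),
u = (u' + v)/(1 + u'v/c²):
u = (-0.876 + 0.408) / (1 + (-0.876)·0.408) = -0.4680/0.6426 = -0.7283

-0.728c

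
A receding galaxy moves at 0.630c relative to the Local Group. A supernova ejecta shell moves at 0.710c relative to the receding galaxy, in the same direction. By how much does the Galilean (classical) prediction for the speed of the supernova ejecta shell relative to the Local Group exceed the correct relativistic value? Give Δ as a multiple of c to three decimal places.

Δ = 0.414c

Galilean: u_cl = 0.710 + 0.630 = 1.3400.
Relativistic: u_rel = (0.710 + 0.630) / (1 + 0.710·0.630) = 1.3400/1.4473 = 0.9259.
Δ = 1.3400 − 0.9259 = 0.4141.
(The classical prediction exceeds c; the relativistic result does not.)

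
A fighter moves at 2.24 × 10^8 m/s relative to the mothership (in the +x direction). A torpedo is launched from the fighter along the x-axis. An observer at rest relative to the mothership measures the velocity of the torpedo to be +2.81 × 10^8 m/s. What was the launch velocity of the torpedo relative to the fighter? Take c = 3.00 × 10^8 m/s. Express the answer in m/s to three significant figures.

+1.90 × 10^8 m/s

v = 0.747c, u = 0.937c.
Invert the composition law: u' = (u − v)/(1 − uv/c²).
u' = (0.937 − 0.747) / (1 − (0.937)(0.747)) = 0.1900/0.3006 = 0.6320.
u' = 0.6320 × 3.00 × 10^8 m/s.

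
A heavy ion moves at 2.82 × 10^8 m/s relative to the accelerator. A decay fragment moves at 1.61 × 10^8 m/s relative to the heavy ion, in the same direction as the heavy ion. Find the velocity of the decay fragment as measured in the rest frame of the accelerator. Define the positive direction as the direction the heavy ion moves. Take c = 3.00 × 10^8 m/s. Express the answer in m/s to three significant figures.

In units of c (dividing by 3.00 × 10^8 m/s): v = 0.940, u' = 0.537.
u = (u' + v)/(1 + u'v/c²):
u = (0.537 + 0.940) / (1 + 0.537·0.940) = 1.4767/1.5045 = 0.9815
Converting back: u = 0.9815 × 3.00 × 10^8 m/s.

2.94 × 10^8 m/s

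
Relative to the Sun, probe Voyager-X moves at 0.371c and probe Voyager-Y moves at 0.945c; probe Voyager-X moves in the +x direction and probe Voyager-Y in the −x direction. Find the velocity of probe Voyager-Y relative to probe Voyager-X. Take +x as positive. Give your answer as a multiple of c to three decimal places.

β_A = 0.371, β_B = -0.945.
Transform to A's frame with the inverse velocity-addition law: u' = (u − v)/(1 − uv/c²), taking u = β_B and v = β_A.
u' = (-0.945 − 0.371) / (1 − (0.371)(-0.945)) = -1.3160/1.3506 = -0.9744.

-0.974c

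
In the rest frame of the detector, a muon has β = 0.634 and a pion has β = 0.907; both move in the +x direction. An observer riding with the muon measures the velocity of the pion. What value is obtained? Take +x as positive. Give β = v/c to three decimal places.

β = +0.642

β_A = 0.634, β_B = 0.907.
Transform to A's frame with the inverse velocity-addition law: u' = (u − v)/(1 − uv/c²), taking u = β_B and v = β_A.
u' = (0.907 − 0.634) / (1 − (0.634)(0.907)) = 0.2730/0.4250 = 0.6424.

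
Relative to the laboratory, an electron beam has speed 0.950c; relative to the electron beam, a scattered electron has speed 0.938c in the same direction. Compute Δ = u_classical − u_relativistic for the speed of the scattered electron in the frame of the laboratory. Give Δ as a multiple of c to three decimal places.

Δ = 0.890c

Galilean: u_cl = 0.938 + 0.950 = 1.8880.
Relativistic: u_rel = (0.938 + 0.950) / (1 + 0.938·0.950) = 1.8880/1.8911 = 0.9984.
Δ = 1.8880 − 0.9984 = 0.8896.
(The classical prediction exceeds c; the relativistic result does not.)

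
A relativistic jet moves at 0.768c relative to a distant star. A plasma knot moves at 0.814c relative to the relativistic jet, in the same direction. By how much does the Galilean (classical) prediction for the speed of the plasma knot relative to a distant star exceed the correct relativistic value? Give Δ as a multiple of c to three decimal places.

Δ = 0.609c

Galilean: u_cl = 0.814 + 0.768 = 1.5820.
Relativistic: u_rel = (0.814 + 0.768) / (1 + 0.814·0.768) = 1.5820/1.6252 = 0.9734.
Δ = 1.5820 − 0.9734 = 0.6086.
(The classical prediction exceeds c; the relativistic result does not.)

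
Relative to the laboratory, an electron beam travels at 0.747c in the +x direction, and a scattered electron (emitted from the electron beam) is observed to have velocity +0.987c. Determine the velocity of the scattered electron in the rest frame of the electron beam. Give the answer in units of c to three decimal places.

+0.914c

Invert the composition law: u' = (u − v)/(1 − uv/c²).
u' = (0.987 − 0.747) / (1 − (0.987)(0.747)) = 0.2400/0.2627 = 0.9136.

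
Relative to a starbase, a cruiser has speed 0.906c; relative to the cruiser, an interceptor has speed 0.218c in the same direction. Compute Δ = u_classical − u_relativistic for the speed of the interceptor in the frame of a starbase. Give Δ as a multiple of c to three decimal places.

Galilean: u_cl = 0.218 + 0.906 = 1.1240.
Relativistic: u_rel = (0.218 + 0.906) / (1 + 0.218·0.906) = 1.1240/1.1975 = 0.9386.
Δ = 1.1240 − 0.9386 = 0.1854.
(The classical prediction exceeds c; the relativistic result does not.)

Δ = 0.185c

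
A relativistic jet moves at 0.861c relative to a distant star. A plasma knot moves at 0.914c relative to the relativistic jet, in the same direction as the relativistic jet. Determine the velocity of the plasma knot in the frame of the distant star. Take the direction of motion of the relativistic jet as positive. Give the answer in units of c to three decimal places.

With v = 0.861 and u' = 0.914 (in units of c),
u = (u' + v)/(1 + u'v/c²):
u = (0.914 + 0.861) / (1 + 0.914·0.861) = 1.7750/1.7870 = 0.9933
(Galilean addition would give +1.775c, exceeding c.)

0.993c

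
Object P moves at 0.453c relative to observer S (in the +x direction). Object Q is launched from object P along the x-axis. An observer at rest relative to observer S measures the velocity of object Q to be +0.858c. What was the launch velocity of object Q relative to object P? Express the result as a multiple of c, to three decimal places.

Invert the composition law: u' = (u − v)/(1 − uv/c²).
u' = (0.858 − 0.453) / (1 − (0.858)(0.453)) = 0.4050/0.6113 = 0.6625.

+0.662c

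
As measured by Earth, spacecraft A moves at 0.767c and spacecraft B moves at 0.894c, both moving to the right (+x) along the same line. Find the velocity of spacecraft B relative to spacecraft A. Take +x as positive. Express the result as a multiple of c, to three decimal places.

β_A = 0.767, β_B = 0.894.
Transform to A's frame with the inverse velocity-addition law: u' = (u − v)/(1 − uv/c²), taking u = β_B and v = β_A.
u' = (0.894 − 0.767) / (1 − (0.767)(0.894)) = 0.1270/0.3143 = 0.4041.

+0.404c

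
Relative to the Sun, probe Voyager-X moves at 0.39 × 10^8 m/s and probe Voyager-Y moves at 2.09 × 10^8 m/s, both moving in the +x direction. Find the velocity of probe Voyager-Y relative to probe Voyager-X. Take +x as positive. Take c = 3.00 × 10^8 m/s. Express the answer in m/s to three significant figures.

+1.87 × 10^8 m/s

β_A = 0.130, β_B = 0.697 (dividing each by c = 3.00 × 10^8 m/s).
Transform to A's frame with the inverse velocity-addition law: u' = (u − v)/(1 − uv/c²), taking u = β_B and v = β_A.
u' = (0.697 − 0.130) / (1 − (0.130)(0.697)) = 0.5667/0.9094 = 0.6231.
u' = 0.6231 × 3.00 × 10^8 m/s.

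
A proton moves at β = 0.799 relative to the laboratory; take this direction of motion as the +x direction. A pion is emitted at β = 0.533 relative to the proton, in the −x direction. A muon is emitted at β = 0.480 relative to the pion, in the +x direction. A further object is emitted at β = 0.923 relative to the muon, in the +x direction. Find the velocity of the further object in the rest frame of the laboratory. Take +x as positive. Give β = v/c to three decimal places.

β = +0.990

Apply u = (u' + v)/(1 + u'v/c²) successively, working outward toward the laboratory.
Start: velocity of the proton relative to the laboratory = 0.7990c.
Compose with the pion (u' = -0.533 in the proton frame): u_1 = (-0.533 + 0.799) / (1 + (-0.533)·0.799) = 0.2660/0.5741 = 0.4633.
Compose with the muon (u' = 0.480 in the pion frame): u_2 = (0.480 + 0.463) / (1 + 0.480·0.463) = 0.9433/1.2224 = 0.7717.
Compose with the further object (u' = 0.923 in the muon frame): u_3 = (0.923 + 0.772) / (1 + 0.923·0.772) = 1.6947/1.7123 = 0.9897.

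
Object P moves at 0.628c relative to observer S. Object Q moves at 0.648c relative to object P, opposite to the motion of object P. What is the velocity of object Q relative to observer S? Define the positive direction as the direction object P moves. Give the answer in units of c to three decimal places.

With v = 0.628 and u' = -0.648 (in units of c),
u = (u' + v)/(1 + u'v/c²):
u = (-0.648 + 0.628) / (1 + (-0.648)·0.628) = -0.0200/0.5931 = -0.0337

-0.034c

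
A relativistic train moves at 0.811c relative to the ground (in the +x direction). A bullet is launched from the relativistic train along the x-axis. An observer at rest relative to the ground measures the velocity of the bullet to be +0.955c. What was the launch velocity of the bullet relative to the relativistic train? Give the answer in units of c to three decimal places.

+0.639c

Invert the composition law: u' = (u − v)/(1 − uv/c²).
u' = (0.955 − 0.811) / (1 − (0.955)(0.811)) = 0.1440/0.2255 = 0.6386.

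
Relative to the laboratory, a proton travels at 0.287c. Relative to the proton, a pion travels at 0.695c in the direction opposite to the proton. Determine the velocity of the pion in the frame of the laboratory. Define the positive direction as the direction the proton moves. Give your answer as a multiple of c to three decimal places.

-0.510c

With v = 0.287 and u' = -0.695 (in units of c),
u = (u' + v)/(1 + u'v/c²):
u = (-0.695 + 0.287) / (1 + (-0.695)·0.287) = -0.4080/0.8005 = -0.5097
(Galilean addition would give -0.408c.)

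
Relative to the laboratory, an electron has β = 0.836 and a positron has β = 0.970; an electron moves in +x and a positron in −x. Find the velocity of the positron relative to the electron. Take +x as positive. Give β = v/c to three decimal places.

β_A = 0.836, β_B = -0.970.
Transform to A's frame with the inverse velocity-addition law: u' = (u − v)/(1 − uv/c²), taking u = β_B and v = β_A.
u' = (-0.970 − 0.836) / (1 − (0.836)(-0.970)) = -1.8060/1.8109 = -0.9973.

β = -0.997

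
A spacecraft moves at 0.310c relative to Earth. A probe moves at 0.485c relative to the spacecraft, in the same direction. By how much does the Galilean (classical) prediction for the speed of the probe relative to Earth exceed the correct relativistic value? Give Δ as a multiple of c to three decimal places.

Δ = 0.104c

Galilean: u_cl = 0.485 + 0.310 = 0.7950.
Relativistic: u_rel = (0.485 + 0.310) / (1 + 0.485·0.310) = 0.7950/1.1503 = 0.6911.
Δ = 0.7950 − 0.6911 = 0.1039.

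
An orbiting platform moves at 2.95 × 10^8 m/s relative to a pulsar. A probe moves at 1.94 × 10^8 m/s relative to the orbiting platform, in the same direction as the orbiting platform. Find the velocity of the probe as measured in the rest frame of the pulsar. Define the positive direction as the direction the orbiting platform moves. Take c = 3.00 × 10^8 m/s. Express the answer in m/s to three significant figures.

2.99 × 10^8 m/s

In units of c (dividing by 3.00 × 10^8 m/s): v = 0.983, u' = 0.647.
u = (u' + v)/(1 + u'v/c²):
u = (0.647 + 0.983) / (1 + 0.647·0.983) = 1.6300/1.6359 = 0.9964
(Galilean addition would give +1.630c, exceeding c.)
Converting back: u = 0.9964 × 3.00 × 10^8 m/s.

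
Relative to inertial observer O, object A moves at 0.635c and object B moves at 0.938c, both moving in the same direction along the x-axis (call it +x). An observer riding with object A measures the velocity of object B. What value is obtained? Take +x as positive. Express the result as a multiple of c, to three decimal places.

+0.749c

β_A = 0.635, β_B = 0.938.
Transform to A's frame with the inverse velocity-addition law: u' = (u − v)/(1 − uv/c²), taking u = β_B and v = β_A.
u' = (0.938 − 0.635) / (1 − (0.635)(0.938)) = 0.3030/0.4044 = 0.7493.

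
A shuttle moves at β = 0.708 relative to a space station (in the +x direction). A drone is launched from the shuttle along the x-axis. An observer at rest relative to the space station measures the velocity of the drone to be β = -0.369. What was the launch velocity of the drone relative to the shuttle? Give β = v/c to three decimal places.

Invert the composition law: u' = (u − v)/(1 − uv/c²).
u' = (-0.369 − 0.708) / (1 − (-0.369)(0.708)) = -1.0770/1.2613 = -0.8539.

β = -0.854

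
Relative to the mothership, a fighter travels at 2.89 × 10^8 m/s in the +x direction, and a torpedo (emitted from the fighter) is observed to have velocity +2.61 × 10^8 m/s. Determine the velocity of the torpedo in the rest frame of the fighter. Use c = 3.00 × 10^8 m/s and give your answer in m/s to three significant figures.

v = 0.963c, u = 0.870c.
Invert the composition law: u' = (u − v)/(1 − uv/c²).
u' = (0.870 − 0.963) / (1 − (0.870)(0.963)) = -0.0933/0.1619 = -0.5765.
u' = -0.5765 × 3.00 × 10^8 m/s.

-1.73 × 10^8 m/s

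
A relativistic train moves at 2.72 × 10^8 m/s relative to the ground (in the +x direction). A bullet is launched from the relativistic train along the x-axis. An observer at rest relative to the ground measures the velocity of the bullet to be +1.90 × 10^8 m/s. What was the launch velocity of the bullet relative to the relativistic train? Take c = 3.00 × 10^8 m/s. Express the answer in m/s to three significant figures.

-1.93 × 10^8 m/s

v = 0.907c, u = 0.633c.
Invert the composition law: u' = (u − v)/(1 − uv/c²).
u' = (0.633 − 0.907) / (1 − (0.633)(0.907)) = -0.2733/0.4258 = -0.6420.
u' = -0.6420 × 3.00 × 10^8 m/s.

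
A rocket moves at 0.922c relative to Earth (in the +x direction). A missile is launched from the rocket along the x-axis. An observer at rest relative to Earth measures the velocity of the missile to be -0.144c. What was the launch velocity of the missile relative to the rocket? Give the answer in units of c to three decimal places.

Invert the composition law: u' = (u − v)/(1 − uv/c²).
u' = (-0.144 − 0.922) / (1 − (-0.144)(0.922)) = -1.0660/1.1328 = -0.9411.

-0.941c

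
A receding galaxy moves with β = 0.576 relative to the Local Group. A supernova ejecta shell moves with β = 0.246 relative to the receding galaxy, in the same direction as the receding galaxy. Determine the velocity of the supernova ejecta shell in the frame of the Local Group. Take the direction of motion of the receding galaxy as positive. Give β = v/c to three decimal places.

β = 0.720

With v = 0.576 and u' = 0.246 (in units of c),
u = (u' + v)/(1 + u'v/c²):
u = (0.246 + 0.576) / (1 + 0.246·0.576) = 0.8220/1.1417 = 0.7200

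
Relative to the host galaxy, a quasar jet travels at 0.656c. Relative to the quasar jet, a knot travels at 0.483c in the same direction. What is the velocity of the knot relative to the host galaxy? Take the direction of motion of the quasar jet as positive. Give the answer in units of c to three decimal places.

With v = 0.656 and u' = 0.483 (in units of c),
u = (u' + v)/(1 + u'v/c²):
u = (0.483 + 0.656) / (1 + 0.483·0.656) = 1.1390/1.3168 = 0.8649

0.865c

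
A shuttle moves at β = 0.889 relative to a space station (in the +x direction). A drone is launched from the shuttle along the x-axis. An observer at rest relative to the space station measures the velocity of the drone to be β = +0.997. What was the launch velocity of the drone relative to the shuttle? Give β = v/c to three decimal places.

Invert the composition law: u' = (u − v)/(1 − uv/c²).
u' = (0.997 − 0.889) / (1 − (0.997)(0.889)) = 0.1080/0.1137 = 0.9501.

β = +0.950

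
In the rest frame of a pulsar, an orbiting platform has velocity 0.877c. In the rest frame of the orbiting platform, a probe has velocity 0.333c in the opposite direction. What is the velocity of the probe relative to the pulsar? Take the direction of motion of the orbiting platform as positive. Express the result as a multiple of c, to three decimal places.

With v = 0.877 and u' = -0.333 (in units of c),
u = (u' + v)/(1 + u'v/c²):
u = (-0.333 + 0.877) / (1 + (-0.333)·0.877) = 0.5440/0.7080 = 0.7684

+0.768c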